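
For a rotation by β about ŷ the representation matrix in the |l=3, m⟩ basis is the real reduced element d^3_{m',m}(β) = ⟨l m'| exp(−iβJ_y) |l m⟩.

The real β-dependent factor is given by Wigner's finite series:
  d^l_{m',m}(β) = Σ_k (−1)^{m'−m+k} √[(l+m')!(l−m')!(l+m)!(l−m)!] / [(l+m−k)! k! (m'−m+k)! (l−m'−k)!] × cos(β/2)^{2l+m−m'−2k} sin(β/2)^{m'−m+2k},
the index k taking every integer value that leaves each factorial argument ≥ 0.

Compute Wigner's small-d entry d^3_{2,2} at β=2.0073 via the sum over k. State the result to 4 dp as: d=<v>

d=-0.2722

d^3_{2,2}(β=2.0073) via Wigner's sum:
With c≡cos(β/2)=0.537227 and s≡sin(β/2)=0.843437, N=[120·1·120·1]^{1/2}=120.000000
k: max(0,(2)−(2))=0 … min(3+(2),3−(2))=1
  k=0: (−1)^0·120.0000/(120)·0.5372^6·0.8434^0 = +0.024041
  k=1: (−1)^1·120.0000/(24)·0.5372^4·0.8434^2 = -0.296284
d^3_{2,2}(2.0073) = +0.024041 -0.296284 = -0.272243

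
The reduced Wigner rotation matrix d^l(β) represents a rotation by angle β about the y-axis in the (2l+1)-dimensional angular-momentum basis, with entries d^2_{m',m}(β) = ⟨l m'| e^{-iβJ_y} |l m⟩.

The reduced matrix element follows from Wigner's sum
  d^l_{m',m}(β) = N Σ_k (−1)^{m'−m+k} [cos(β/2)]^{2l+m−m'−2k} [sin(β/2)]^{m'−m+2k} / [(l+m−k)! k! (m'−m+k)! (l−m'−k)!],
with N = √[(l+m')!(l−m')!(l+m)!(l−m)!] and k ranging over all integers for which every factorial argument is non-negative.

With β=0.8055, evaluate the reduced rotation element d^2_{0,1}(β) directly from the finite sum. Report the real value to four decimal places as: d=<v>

d=0.6119

d^2_{0,1}(β=0.8055) via Wigner's sum:
Half-angle: c=0.919987, s=0.391950. N=√(2·2·6·1)=4.898979
k: max(0,(1)−(0))=1 … min(2+(1),2−(0))=2
  k=1: (−1)^0·4.8990/(2)·0.9200^3·0.3919^1 = +0.747568
  k=2: (−1)^1·4.8990/(2)·0.9200^1·0.3919^3 = -0.135690
d^2_{0,1}(0.8055) = +0.747568 -0.135690 = +0.611878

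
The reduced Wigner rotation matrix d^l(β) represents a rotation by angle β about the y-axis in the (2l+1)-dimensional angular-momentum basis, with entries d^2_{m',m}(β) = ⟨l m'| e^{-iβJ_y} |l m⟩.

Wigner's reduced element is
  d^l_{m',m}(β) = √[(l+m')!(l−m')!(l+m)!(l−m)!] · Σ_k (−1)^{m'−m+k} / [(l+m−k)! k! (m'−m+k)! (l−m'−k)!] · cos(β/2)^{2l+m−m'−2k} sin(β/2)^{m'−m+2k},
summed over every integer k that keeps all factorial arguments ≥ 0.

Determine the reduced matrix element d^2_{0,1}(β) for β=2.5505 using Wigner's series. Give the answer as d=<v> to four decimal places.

d^2_{0,1}(β=2.5505) via Wigner's sum:
c=cos(2.5505/2)=0.291263, s=sin(2.5505/2)=0.956643; N=√[2·2·6·1]=4.898979
The bounds max(0,m−m')=1 and min(l+m,l−m')=2 give 2 terms
  k=1: (−1)^0·4.8990/(2)·0.2913^3·0.9566^1 = +0.057900
  k=2: (−1)^1·4.8990/(2)·0.2913^1·0.9566^3 = -0.624612
d^2_{0,1}(2.5505) = +0.057900 -0.624612 = -0.566712

d=-0.5667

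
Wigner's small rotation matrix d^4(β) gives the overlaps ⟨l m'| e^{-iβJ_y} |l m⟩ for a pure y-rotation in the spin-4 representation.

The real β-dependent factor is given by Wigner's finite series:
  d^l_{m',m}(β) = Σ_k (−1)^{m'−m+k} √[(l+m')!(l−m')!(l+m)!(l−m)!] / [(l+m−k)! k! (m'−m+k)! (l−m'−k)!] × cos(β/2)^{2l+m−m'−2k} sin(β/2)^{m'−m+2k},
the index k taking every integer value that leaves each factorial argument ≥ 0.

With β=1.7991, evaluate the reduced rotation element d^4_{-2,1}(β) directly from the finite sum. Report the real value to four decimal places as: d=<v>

d=-0.3943

d^4_{-2,1}(β=1.7991) via Wigner's sum:
c=cos(1.7991/2)=0.621962, s=sin(1.7991/2)=0.783047; N=√[2·720·120·6]=1018.233765
The bounds max(0,m−m')=3 and min(l+m,l−m')=5 give 3 terms
  k=3: (−1)^0·1018.2338/(72)·0.6220^5·0.7830^3 = +0.631974
  k=4: (−1)^1·1018.2338/(48)·0.6220^3·0.7830^5 = -1.502582
  k=5: (−1)^2·1018.2338/(240)·0.6220^1·0.7830^7 = +0.476338
d^4_{-2,1}(1.7991) = +0.631974 -1.502582 +0.476338 = -0.394269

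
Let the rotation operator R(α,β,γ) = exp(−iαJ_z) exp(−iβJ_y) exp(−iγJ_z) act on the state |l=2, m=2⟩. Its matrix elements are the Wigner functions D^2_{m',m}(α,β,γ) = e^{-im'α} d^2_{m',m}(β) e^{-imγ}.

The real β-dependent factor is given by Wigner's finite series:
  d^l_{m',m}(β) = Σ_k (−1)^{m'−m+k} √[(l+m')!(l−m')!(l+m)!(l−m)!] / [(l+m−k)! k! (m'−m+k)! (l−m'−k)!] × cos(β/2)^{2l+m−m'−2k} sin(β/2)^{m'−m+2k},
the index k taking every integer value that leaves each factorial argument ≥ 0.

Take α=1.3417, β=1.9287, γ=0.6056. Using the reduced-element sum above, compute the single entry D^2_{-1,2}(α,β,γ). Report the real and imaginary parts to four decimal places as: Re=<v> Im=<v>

Re=0.6270 Im=0.0823

D^2_{-1,2}(1.3417,1.9287,0.6056) = e^{-i·-1·1.3417}·d^2_{-1,2}(1.9287)·e^{-i·2·0.6056}. Compute d first:
With c≡cos(β/2)=0.569951 and s≡sin(β/2)=0.821679, N=[1·6·24·1]^{1/2}=12.000000
The bounds max(0,m−m')=3 and min(l+m,l−m')=3 give 1 term
  k=3: (−1)^0·12.0000/(6)·0.5700^1·0.8217^3 = +0.632373
d^2_{-1,2}(1.9287) = +0.632373
Phases: e^{-i·(-1)·1.3417}=+0.227098+0.973872i, e^{-i·(2)·0.6056}=+0.351896-0.936039i ⇒ D=+0.626996+0.082291i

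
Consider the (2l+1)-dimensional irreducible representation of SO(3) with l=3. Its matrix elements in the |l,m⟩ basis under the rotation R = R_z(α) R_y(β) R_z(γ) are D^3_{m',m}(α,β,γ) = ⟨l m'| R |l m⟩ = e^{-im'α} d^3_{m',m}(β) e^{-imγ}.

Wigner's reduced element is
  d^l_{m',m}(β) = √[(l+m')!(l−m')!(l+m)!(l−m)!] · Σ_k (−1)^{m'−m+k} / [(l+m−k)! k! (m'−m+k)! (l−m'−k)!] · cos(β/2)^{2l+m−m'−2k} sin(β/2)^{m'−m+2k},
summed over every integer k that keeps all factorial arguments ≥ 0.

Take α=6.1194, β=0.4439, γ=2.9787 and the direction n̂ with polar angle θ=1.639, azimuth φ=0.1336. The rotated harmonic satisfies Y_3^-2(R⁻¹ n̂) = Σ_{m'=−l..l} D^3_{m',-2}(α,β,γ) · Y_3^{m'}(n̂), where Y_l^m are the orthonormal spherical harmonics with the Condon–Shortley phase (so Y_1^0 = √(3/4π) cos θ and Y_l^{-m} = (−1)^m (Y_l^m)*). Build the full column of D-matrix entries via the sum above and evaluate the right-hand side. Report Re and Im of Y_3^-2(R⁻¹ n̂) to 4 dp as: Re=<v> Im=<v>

Re=0.1793 Im=-0.2561

Need the full column D^3_{m',-2} for m'=−3..3 at α=6.1194, β=0.4439, γ=2.9787.
cos(β/2)=0.975470, sin(β/2)=0.220132
d^3_{-3,-2}: single k=1 term ⇒ +0.476243;  D = +0.325897-0.347273i
d^3_{-2,-2}: k∈[0..1] ⇒ +0.861556 -0.219378 = +0.642178;  D = +0.509921-0.390351i
d^3_{-1,-2}: k∈[0..1] ⇒ -0.614827 +0.062621 = -0.552206;  D = -0.487341+0.259673i
d^3_{0,-2}: k∈[0..1] ⇒ +0.240316 -0.012238 = +0.228078;  D = +0.216081-0.072997i
d^3_{1,-2}: k∈[0..1] ⇒ -0.062621 +0.001595 = -0.061027;  D = -0.060228+0.009843i
d^3_{2,-2}: k∈[0..1] ⇒ +0.011172 -0.000114 = +0.011058;  D = +0.011058+0.000020i
d^3_{3,-2}: single k=0 term ⇒ -0.001235;  D = -0.001218-0.000204i
Y_3^{m'}(θ=1.639,φ=0.1336) and Σ D·Y over m':
  (+0.3259-0.3473i)·(+0.3815-0.1616i)  (+0.5099-0.3904i)·(-0.0669+0.0183i)  (-0.4873+0.2597i)·(-0.3121+0.0420i)  (+0.2161-0.0730i)·(+0.0757+0.0000i)  (-0.0602+0.0098i)·(+0.3121+0.0420i)  (+0.0111+0.0000i)·(-0.0669-0.0183i)  (-0.0012-0.0002i)·(-0.3815-0.1616i)
Y_3^-2(R⁻¹ n̂) = +0.179299-0.256133i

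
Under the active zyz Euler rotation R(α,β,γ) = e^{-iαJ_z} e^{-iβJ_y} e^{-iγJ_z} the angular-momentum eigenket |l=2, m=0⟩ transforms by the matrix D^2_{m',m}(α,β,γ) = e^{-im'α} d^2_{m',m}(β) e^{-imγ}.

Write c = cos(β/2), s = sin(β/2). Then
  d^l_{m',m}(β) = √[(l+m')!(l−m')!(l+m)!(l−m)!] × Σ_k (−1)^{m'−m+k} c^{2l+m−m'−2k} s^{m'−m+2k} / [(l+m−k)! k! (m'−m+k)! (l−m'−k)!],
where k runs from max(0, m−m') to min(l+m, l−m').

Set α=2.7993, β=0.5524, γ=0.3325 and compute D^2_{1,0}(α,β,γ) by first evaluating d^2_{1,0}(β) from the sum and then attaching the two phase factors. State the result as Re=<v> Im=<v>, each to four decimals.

First d^2_{1,0}(β=0.5524), then the phase factors e^{-i(1)α} and e^{-i(0)γ}:
With c≡cos(β/2)=0.962099 and s≡sin(β/2)=0.272702, N=[6·1·2·2]^{1/2}=4.898979
The bounds max(0,m−m')=0 and min(l+m,l−m')=1 give 2 terms
  k=0: (−1)^1·4.8990/(2)·0.9621^3·0.2727^1 = -0.594870
  k=1: (−1)^2·4.8990/(2)·0.9621^1·0.2727^3 = +0.047792
d^2_{1,0}(0.5524) = -0.594870 +0.047792 = -0.547078
Attach z-rotation phases: D = e^{-i(1)(2.7993)}·(-0.547078)·e^{-i(0)(0.3325)} = +0.515341+0.183625i

Re=0.5153 Im=0.1836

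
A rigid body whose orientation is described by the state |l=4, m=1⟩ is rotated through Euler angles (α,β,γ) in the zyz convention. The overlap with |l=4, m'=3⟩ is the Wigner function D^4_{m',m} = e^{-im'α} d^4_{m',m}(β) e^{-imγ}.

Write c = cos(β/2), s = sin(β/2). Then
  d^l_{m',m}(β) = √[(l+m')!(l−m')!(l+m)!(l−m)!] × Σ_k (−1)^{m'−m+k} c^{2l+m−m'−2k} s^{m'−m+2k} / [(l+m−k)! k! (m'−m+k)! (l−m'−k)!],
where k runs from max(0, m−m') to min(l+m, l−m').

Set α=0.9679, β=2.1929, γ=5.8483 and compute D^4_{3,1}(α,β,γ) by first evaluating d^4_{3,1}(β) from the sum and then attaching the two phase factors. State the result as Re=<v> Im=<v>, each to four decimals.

Re=0.2374 Im=0.1892

D^4_{3,1}(0.9679,2.1929,5.8483) = e^{-i·3·0.9679}·d^4_{3,1}(2.1929)·e^{-i·1·5.8483}. Compute d first:
c=cos(2.1929/2)=0.456757, s=sin(2.1929/2)=0.889591; N=√[5040·1·120·6]=1904.940944
The bounds max(0,m−m')=0 and min(l+m,l−m')=1 give 2 terms
  k=0: (−1)^2·1904.9409/(240)·0.4568^6·0.8896^2 = +0.057038
  k=1: (−1)^3·1904.9409/(144)·0.4568^4·0.8896^4 = -0.360597
d^4_{3,1}(2.1929) = +0.057038 -0.360597 = -0.303559
D = (-0.971837-0.235655i)·(-0.303559)·(+0.906918+0.421306i) = +0.237412+0.189166i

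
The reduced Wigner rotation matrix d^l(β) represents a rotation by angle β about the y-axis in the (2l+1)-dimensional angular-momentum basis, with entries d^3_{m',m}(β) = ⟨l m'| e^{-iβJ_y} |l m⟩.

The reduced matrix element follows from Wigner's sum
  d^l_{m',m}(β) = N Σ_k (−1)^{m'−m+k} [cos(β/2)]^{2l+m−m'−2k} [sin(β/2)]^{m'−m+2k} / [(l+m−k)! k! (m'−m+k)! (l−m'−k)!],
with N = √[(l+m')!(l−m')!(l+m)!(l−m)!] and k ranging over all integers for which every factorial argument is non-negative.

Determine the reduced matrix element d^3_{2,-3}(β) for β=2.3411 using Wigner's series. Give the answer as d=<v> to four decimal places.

d^3_{2,-3}(β=2.3411) via Wigner's sum:
Half-angle: c=0.389645, s=0.920965. N=√(120·1·1·720)=293.938769
k: max(0,(-3)−(2))=0 … min(3+(-3),3−(2))=0
  k=0: (−1)^5·293.9388/(120)·0.3896^1·0.9210^5 = -0.632355
d^3_{2,-3}(2.3411) = -0.632355

d=-0.6324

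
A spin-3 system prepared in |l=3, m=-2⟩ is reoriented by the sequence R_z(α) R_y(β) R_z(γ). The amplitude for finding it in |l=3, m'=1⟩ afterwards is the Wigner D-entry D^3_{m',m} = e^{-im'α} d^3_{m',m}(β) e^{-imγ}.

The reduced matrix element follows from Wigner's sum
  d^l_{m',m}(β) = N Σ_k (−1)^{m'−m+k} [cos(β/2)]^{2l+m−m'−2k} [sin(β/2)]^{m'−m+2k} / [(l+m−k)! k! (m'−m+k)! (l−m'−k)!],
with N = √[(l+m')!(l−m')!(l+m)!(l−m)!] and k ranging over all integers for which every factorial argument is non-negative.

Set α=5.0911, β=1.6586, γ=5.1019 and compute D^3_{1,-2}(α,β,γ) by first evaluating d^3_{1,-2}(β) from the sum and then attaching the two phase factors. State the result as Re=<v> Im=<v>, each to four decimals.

Split into d^3_{1,-2}(β=1.6586) × two z-phases.
Half-angle: c=0.675392, s=0.737459. N=√(24·2·1·120)=75.894664
k∈{0,1} keeps every argument non-negative
  k=0: (−1)^3·75.8947/(12)·0.6754^3·0.7375^3 = -0.781468
  k=1: (−1)^4·75.8947/(24)·0.6754^1·0.7375^5 = +0.465849
d^3_{1,-2}(1.6586) = -0.781468 +0.465849 = -0.315620
Attach z-rotation phases: D = e^{-i(1)(5.0911)}·(-0.315620)·e^{-i(-2)(5.1019)} = -0.122998+0.290667i

Re=-0.1230 Im=0.2907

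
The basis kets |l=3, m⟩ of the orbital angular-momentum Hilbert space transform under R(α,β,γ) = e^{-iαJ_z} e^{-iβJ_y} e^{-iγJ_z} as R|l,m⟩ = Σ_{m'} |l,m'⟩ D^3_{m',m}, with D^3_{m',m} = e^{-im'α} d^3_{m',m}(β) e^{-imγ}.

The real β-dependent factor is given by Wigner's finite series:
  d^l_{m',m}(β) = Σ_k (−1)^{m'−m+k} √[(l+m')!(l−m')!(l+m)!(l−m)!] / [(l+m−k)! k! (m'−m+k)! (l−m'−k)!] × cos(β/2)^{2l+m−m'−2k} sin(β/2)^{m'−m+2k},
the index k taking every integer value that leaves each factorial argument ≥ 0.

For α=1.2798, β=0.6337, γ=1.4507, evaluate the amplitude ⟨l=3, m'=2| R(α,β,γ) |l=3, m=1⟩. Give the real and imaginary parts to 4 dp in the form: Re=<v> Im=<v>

D^3_{2,1}(1.2798,0.6337,1.4507) = e^{-i·2·1.2798}·d^3_{2,1}(0.6337)·e^{-i·1·1.4507}. Compute d first:
Half-angle: c=0.950222, s=0.311575. N=√(120·1·24·2)=75.894664
k: max(0,(1)−(2))=0 … min(3+(1),3−(2))=1
  k=0: (−1)^1·75.8947/(24)·0.9502^5·0.3116^1 = -0.763285
  k=1: (−1)^2·75.8947/(12)·0.9502^3·0.3116^3 = +0.164132
d^3_{2,1}(0.6337) = -0.763285 +0.164132 = -0.599154
Attach z-rotation phases: D = e^{-i(2)(1.2798)}·(-0.599154)·e^{-i(1)(1.4507)} = +0.386942-0.457451i

Re=0.3869 Im=-0.4575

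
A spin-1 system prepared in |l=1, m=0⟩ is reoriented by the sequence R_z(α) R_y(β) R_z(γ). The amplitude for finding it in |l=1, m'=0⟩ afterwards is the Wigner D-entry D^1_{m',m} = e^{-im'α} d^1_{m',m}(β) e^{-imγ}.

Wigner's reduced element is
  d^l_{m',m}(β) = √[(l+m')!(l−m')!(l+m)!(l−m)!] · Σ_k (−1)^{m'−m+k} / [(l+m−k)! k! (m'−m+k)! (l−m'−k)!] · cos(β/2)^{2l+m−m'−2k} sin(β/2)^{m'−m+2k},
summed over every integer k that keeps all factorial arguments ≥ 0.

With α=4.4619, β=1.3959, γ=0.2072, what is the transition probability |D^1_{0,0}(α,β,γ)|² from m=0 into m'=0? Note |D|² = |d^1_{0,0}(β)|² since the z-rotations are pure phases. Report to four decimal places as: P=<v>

First d^1_{0,0}(β=1.3959), then the phase factors e^{-i(0)α} and e^{-i(0)γ}:
Half-angle: c=0.766161, s=0.642648. N=√(1·1·1·1)=1.000000
The bounds max(0,m−m')=0 and min(l+m,l−m')=1 give 2 terms
  k=0: (−1)^0·1.0000/(1)·0.7662^2·0.6426^0 = +0.587003
  k=1: (−1)^1·1.0000/(1)·0.7662^0·0.6426^2 = -0.412997
d^1_{0,0}(1.3959) = +0.587003 -0.412997 = +0.174006
|D^1_{0,0}|² = |d^1_{0,0}(β)|² = (+0.174006)² = 0.030278 (the z-rotation phases have unit modulus)

P=0.0303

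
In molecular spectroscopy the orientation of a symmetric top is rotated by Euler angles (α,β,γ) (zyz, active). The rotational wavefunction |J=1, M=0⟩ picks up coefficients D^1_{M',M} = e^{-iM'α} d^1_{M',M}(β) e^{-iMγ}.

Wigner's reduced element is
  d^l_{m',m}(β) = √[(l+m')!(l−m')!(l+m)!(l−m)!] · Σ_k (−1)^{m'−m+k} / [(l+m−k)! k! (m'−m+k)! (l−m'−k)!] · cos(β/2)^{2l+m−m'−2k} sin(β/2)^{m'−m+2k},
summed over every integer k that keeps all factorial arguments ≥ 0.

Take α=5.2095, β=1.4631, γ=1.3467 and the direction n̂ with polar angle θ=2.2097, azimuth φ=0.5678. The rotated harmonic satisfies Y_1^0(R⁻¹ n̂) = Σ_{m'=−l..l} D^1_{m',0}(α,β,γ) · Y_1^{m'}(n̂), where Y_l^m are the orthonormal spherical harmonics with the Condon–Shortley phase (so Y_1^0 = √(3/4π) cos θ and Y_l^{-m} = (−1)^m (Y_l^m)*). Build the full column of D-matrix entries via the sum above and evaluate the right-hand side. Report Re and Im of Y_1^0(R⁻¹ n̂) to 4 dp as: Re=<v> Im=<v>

Re=-0.0589 Im=0.0000

Need the full column D^1_{m',0} for m'=−1..1 at α=5.2095, β=1.4631, γ=1.3467.
cos(β/2)=0.744140, sin(β/2)=0.668024
d^1_{-1,0}: single k=1 term ⇒ +0.703010;  D = +0.335257-0.617920i
d^1_{0,0}: k∈[0..1] ⇒ +0.553744 -0.446256 = +0.107488;  D = +0.107488+0.000000i
d^1_{1,0}: single k=0 term ⇒ -0.703010;  D = -0.335257-0.617920i
Y_1^{m'}(θ=2.2097,φ=0.5678) and Σ D·Y over m':
  (+0.3353-0.6179i)·(+0.2338-0.1492i)  (+0.1075+0.0000i)·(-0.2914+0.0000i)  (-0.3353-0.6179i)·(-0.2338-0.1492i)
Y_1^0(R⁻¹ n̂) = -0.058860+0.000000i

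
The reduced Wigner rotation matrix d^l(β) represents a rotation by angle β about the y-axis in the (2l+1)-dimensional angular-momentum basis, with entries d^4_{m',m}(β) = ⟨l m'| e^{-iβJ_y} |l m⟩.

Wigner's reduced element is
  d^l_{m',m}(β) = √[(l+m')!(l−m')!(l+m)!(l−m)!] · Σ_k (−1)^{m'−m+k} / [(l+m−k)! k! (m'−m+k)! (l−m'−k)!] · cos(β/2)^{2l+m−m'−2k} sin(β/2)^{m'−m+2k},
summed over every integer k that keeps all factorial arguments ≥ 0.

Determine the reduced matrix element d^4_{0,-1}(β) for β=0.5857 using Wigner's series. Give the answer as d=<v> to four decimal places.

d^4_{0,-1}(β=0.5857) via Wigner's sum:
c=cos(0.5857/2)=0.957425, s=sin(0.5857/2)=0.288682; N=√[24·24·6·120]=643.987578
Admissible k: 0..3 (factorial args all ≥0)
  k=0: (−1)^1·643.9876/(144)·0.9574^7·0.2887^1 = -0.952069
  k=1: (−1)^2·643.9876/(24)·0.9574^5·0.2887^3 = +0.519337
  k=2: (−1)^3·643.9876/(24)·0.9574^3·0.2887^5 = -0.047215
  k=3: (−1)^4·643.9876/(144)·0.9574^1·0.2887^7 = +0.000715
d^4_{0,-1}(0.5857) = -0.952069 +0.519337 -0.047215 +0.000715 = -0.479231

d=-0.4792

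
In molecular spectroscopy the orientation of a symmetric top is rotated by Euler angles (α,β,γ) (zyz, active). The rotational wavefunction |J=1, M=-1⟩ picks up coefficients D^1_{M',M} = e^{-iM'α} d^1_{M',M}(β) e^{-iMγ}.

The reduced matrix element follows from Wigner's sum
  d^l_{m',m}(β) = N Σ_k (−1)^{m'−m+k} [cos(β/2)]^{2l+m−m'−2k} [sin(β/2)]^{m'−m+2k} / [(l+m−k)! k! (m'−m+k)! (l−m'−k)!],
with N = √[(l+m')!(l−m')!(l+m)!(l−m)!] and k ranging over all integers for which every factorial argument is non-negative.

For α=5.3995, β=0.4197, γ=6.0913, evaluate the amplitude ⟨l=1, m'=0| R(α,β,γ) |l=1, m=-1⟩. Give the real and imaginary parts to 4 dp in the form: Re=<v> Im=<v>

Re=-0.2828 Im=0.0550

D^1_{0,-1}(5.3995,0.4197,6.0913) = e^{-i·0·5.3995}·d^1_{0,-1}(0.4197)·e^{-i·-1·6.0913}. Compute d first:
With c≡cos(β/2)=0.978062 and s≡sin(β/2)=0.208313, N=[1·1·1·2]^{1/2}=1.414214
k: max(0,(-1)−(0))=0 … min(1+(-1),1−(0))=0
  k=0: (−1)^1·1.4142/(1)·0.9781^1·0.2083^1 = -0.288136
d^1_{0,-1}(0.4197) = -0.288136
Phases: e^{-i·(0)·5.3995}=+1.000000+0.000000i, e^{-i·(-1)·6.0913}=+0.981646-0.190710i ⇒ D=-0.282848+0.054950i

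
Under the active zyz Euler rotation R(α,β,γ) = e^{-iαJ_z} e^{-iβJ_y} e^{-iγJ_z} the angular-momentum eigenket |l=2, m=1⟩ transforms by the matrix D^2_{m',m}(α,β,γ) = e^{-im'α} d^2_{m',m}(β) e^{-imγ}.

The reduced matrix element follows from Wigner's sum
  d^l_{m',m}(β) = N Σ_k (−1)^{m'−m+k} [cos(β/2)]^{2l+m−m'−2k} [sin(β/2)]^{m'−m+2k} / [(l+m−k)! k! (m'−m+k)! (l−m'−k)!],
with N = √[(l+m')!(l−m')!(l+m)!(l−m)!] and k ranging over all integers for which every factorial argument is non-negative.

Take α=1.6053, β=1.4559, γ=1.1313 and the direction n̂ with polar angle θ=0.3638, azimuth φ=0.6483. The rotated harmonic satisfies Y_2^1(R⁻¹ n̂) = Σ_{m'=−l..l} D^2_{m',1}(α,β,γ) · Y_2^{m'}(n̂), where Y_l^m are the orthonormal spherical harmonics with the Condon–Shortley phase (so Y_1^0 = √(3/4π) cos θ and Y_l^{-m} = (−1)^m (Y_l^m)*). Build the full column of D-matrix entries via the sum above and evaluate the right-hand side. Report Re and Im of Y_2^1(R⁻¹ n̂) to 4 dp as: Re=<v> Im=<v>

Re=0.1556 Im=-0.1669

Need the full column D^2_{m',1} for m'=−2..2 at α=1.6053, β=1.4559, γ=1.1313.
cos(β/2)=0.746540, sin(β/2)=0.665341
d^2_{-2,1}: single k=3 term ⇒ +0.439759;  D = -0.214106+0.384118i
d^2_{-1,1}: k∈[2..3] ⇒ +0.740143 -0.195964 = +0.544179;  D = +0.484183+0.248390i
d^2_{0,1}: k∈[1..2] ⇒ +0.678077 -0.538593 = +0.139484;  D = +0.059348-0.126228i
d^2_{1,1}: k∈[0..1] ⇒ +0.310608 -0.740143 = -0.429535;  D = +0.394788+0.169242i
d^2_{2,1}: single k=0 term ⇒ -0.553647;  D = +0.200460-0.516083i
Y_2^{m'}(θ=0.3638,φ=0.6483) and Σ D·Y over m':
  (-0.2141+0.3841i)·(+0.0132-0.0471i)  (+0.4842+0.2484i)·(+0.2048-0.1551i)  (+0.0593-0.1262i)·(+0.5110+0.0000i)  (+0.3948+0.1692i)·(-0.2048-0.1551i)  (+0.2005-0.5161i)·(+0.0132+0.0471i)
Y_2^1(R⁻¹ n̂) = +0.155619-0.166874i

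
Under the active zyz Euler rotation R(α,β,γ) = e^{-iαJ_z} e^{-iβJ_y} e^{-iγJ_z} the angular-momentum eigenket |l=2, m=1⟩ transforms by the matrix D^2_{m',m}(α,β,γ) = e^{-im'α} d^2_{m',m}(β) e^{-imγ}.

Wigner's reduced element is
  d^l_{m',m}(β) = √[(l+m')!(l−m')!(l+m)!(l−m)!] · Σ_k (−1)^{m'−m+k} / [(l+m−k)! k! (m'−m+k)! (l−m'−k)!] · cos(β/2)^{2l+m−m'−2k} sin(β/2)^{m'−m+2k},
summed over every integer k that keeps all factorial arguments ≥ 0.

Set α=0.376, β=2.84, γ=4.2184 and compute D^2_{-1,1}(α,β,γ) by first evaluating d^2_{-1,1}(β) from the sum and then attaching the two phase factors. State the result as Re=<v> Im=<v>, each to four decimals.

Split into d^2_{-1,1}(β=2.84) × two z-phases.
Half-angle: c=0.150225, s=0.988652. N=√(1·6·6·1)=6.000000
The bounds max(0,m−m')=2 and min(l+m,l−m')=3 give 2 terms
  k=2: (−1)^0·6.0000/(2)·0.1502^2·0.9887^2 = +0.066175
  k=3: (−1)^1·6.0000/(6)·0.1502^0·0.9887^4 = -0.955374
d^2_{-1,1}(2.84) = +0.066175 -0.955374 = -0.889199
Attach z-rotation phases: D = e^{-i(-1)(0.376)}·(-0.889199)·e^{-i(1)(4.2184)} = +0.679634-0.573386i

Re=0.6796 Im=-0.5734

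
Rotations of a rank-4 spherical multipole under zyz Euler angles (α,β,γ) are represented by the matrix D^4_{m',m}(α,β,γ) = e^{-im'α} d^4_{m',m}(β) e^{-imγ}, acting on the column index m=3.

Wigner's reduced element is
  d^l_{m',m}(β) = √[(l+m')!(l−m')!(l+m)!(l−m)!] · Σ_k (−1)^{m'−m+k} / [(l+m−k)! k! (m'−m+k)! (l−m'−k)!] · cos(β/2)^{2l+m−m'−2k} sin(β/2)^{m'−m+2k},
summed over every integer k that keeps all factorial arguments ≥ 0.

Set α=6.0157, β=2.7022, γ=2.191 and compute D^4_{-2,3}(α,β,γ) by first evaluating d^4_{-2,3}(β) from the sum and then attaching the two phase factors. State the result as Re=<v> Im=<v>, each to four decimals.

D^4_{-2,3}(6.0157,2.7022,2.191) = e^{-i·-2·6.0157}·d^4_{-2,3}(2.7022)·e^{-i·3·2.191}. Compute d first:
Half-angle: c=0.217933, s=0.975964. N=√(2·720·5040·1)=2693.993318
The bounds max(0,m−m')=5 and min(l+m,l−m')=6 give 2 terms
  k=5: (−1)^0·2693.9933/(240)·0.2179^3·0.9760^5 = +0.102878
  k=6: (−1)^1·2693.9933/(720)·0.2179^1·0.9760^7 = -0.687738
d^4_{-2,3}(2.7022) = +0.102878 -0.687738 = -0.584860
Attach z-rotation phases: D = e^{-i(-2)(6.0157)}·(-0.584860)·e^{-i(3)(2.191)} = -0.396953+0.429522i

Re=-0.3970 Im=0.4295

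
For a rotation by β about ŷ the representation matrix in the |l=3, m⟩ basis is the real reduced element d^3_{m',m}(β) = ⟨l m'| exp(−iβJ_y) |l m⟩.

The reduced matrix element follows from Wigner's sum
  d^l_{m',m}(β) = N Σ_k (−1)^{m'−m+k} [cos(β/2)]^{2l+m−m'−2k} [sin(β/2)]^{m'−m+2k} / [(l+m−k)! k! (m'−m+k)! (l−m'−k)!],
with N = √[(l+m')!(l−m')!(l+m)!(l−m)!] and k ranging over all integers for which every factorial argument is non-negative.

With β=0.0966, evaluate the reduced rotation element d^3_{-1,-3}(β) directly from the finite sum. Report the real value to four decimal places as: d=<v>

d=0.0090

d^3_{-1,-3}(β=0.0966) via Wigner's sum:
With c≡cos(β/2)=0.998834 and s≡sin(β/2)=0.048281, N=[2·24·1·720]^{1/2}=185.903201
k: max(0,(-3)−(-1))=0 … min(3+(-3),3−(-1))=0
  k=0: (−1)^2·185.9032/(48)·0.9988^4·0.0483^2 = +0.008986
d^3_{-1,-3}(0.0966) = +0.008986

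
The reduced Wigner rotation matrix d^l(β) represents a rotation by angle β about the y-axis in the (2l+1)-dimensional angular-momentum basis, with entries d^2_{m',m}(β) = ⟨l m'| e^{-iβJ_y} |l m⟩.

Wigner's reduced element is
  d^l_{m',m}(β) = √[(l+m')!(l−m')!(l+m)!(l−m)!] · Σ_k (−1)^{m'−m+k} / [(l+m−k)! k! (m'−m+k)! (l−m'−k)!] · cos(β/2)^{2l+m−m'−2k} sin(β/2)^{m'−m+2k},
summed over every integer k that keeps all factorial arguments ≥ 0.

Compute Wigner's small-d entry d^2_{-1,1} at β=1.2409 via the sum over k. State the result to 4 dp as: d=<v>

d^2_{-1,1}(β=1.2409) via Wigner's sum:
Half-angle: c=0.813617, s=0.581401. N=√(1·6·6·1)=6.000000
k: max(0,(1)−(-1))=2 … min(2+(1),2−(-1))=3
  k=2: (−1)^0·6.0000/(2)·0.8136^2·0.5814^2 = +0.671295
  k=3: (−1)^1·6.0000/(6)·0.8136^0·0.5814^4 = -0.114263
d^2_{-1,1}(1.2409) = +0.671295 -0.114263 = +0.557032

d=0.5570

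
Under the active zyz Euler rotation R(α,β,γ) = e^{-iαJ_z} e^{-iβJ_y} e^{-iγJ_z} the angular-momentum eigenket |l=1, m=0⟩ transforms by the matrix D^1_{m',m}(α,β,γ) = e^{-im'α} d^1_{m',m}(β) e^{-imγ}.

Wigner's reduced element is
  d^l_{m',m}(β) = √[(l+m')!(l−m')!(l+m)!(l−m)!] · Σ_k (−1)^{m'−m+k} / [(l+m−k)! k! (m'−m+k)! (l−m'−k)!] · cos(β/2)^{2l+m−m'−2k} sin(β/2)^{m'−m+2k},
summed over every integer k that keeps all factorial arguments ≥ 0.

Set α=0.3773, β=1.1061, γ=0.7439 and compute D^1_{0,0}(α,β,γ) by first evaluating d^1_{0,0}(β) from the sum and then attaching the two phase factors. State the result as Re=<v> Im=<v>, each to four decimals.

Split into d^1_{0,0}(β=1.1061) × two z-phases.
Half-angle: c=0.850926, s=0.525285. N=√(1·1·1·1)=1.000000
Admissible k: 0..1 (factorial args all ≥0)
  k=0: (−1)^0·1.0000/(1)·0.8509^2·0.5253^0 = +0.724076
  k=1: (−1)^1·1.0000/(1)·0.8509^0·0.5253^2 = -0.275924
d^1_{0,0}(1.1061) = +0.724076 -0.275924 = +0.448151
Attach z-rotation phases: D = e^{-i(0)(0.3773)}·(+0.448151)·e^{-i(0)(0.7439)} = +0.448151+0.000000i

Re=0.4482 Im=0.0000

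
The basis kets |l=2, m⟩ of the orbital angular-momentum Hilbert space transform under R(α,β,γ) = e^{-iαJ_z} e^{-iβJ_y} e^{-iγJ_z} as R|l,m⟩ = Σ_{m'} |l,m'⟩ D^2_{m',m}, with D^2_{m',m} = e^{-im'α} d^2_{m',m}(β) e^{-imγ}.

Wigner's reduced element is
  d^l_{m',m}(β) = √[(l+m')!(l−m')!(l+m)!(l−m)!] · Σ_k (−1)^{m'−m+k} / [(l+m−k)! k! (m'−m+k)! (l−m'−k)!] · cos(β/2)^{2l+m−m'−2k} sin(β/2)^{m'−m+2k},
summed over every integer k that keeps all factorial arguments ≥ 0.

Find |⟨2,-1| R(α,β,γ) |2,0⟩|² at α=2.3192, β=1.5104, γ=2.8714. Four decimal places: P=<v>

Split into d^2_{-1,0}(β=1.5104) × two z-phases.
With c≡cos(β/2)=0.728134 and s≡sin(β/2)=0.685434, N=[1·6·2·2]^{1/2}=4.898979
The bounds max(0,m−m')=1 and min(l+m,l−m')=2 give 2 terms
  k=1: (−1)^0·4.8990/(2)·0.7281^3·0.6854^1 = +0.648151
  k=2: (−1)^1·4.8990/(2)·0.7281^1·0.6854^3 = -0.574361
d^2_{-1,0}(1.5104) = +0.648151 -0.574361 = +0.073790
|D^2_{-1,0}|² = |d^2_{-1,0}(β)|² = (+0.073790)² = 0.005445 (the z-rotation phases have unit modulus)

P=0.0054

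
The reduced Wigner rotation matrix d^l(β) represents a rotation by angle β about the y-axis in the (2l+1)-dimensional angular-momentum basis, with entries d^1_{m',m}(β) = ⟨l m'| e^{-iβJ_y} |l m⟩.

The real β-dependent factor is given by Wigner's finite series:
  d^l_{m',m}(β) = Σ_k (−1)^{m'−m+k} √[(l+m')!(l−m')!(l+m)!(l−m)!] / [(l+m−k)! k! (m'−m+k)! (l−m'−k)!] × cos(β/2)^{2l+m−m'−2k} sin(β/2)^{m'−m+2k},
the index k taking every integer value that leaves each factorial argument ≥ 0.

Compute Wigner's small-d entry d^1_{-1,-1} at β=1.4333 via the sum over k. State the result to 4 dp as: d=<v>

d=0.5685

d^1_{-1,-1}(β=1.4333) via Wigner's sum:
Half-angle: c=0.754010, s=0.656862. N=√(1·2·1·2)=2.000000
The bounds max(0,m−m')=0 and min(l+m,l−m')=0 give 1 term
  k=0: (−1)^0·2.0000/(2)·0.7540^2·0.6569^0 = +0.568532
d^1_{-1,-1}(1.4333) = +0.568532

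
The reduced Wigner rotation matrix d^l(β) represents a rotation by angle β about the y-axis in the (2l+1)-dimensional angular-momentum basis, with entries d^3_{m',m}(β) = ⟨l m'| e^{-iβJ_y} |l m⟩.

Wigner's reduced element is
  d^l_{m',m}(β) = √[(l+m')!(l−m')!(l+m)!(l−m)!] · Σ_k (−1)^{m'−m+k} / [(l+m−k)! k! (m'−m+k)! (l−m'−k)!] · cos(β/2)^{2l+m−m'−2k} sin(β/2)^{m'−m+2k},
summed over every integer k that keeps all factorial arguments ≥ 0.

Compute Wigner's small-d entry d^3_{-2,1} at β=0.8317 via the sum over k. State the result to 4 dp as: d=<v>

d^3_{-2,1}(β=0.8317) via Wigner's sum:
c=cos(0.8317/2)=0.914773, s=sin(0.8317/2)=0.403968; N=√[1·120·24·2]=75.894664
Admissible k: 3..4 (factorial args all ≥0)
  k=3: (−1)^0·75.8947/(12)·0.9148^3·0.4040^3 = +0.319161
  k=4: (−1)^1·75.8947/(24)·0.9148^1·0.4040^5 = -0.031120
d^3_{-2,1}(0.8317) = +0.319161 -0.031120 = +0.288041

d=0.2880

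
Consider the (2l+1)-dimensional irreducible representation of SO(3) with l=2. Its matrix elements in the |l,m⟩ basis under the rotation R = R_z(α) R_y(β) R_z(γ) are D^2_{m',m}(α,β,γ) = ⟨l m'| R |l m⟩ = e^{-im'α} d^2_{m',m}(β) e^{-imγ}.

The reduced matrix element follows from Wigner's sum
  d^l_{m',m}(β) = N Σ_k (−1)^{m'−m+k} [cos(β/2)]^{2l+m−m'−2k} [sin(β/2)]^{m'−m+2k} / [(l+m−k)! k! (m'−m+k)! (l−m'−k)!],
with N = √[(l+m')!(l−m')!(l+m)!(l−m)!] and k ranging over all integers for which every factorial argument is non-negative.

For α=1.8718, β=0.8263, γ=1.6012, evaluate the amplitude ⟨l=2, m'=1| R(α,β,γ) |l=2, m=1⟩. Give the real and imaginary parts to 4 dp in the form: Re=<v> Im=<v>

Re=-0.2817 Im=0.0969

D^2_{1,1}(1.8718,0.8263,1.6012) = e^{-i·1·1.8718}·d^2_{1,1}(0.8263)·e^{-i·1·1.6012}. Compute d first:
With c≡cos(β/2)=0.915861 and s≡sin(β/2)=0.401496, N=[6·1·6·1]^{1/2}=6.000000
The bounds max(0,m−m')=0 and min(l+m,l−m')=1 give 2 terms
  k=0: (−1)^0·6.0000/(6)·0.9159^4·0.4015^0 = +0.703587
  k=1: (−1)^1·6.0000/(2)·0.9159^2·0.4015^2 = -0.405642
d^2_{1,1}(0.8263) = +0.703587 -0.405642 = +0.297945
Phases: e^{-i·(1)·1.8718}=-0.296479-0.955039i, e^{-i·(1)·1.6012}=-0.030399-0.999538i ⇒ D=-0.281732+0.096943i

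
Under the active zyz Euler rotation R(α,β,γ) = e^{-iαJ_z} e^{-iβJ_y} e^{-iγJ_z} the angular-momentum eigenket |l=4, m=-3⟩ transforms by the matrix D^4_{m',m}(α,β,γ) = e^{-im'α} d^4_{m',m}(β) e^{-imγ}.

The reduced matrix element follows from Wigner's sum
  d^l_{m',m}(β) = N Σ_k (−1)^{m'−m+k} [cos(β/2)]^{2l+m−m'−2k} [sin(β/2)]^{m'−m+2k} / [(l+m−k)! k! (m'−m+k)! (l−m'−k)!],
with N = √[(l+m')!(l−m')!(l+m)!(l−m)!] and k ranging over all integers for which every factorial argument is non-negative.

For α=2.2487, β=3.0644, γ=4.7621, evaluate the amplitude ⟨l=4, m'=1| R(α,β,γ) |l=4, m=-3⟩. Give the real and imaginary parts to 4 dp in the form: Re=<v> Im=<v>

Re=-0.0101 Im=0.0059

D^4_{1,-3}(2.2487,3.0644,4.7621) = e^{-i·1·2.2487}·d^4_{1,-3}(3.0644)·e^{-i·-3·4.7621}. Compute d first:
Half-angle: c=0.038587, s=0.999255. N=√(120·6·1·5040)=1904.940944
Admissible k: 0..1 (factorial args all ≥0)
  k=0: (−1)^4·1904.9409/(144)·0.0386^4·0.9993^4 = +0.000029
  k=1: (−1)^5·1904.9409/(240)·0.0386^2·0.9993^6 = -0.011765
d^4_{1,-3}(3.0644) = +0.000029 -0.011765 = -0.011736
Attach z-rotation phases: D = e^{-i(1)(2.2487)}·(-0.011736)·e^{-i(-3)(4.7621)} = -0.010133+0.005921i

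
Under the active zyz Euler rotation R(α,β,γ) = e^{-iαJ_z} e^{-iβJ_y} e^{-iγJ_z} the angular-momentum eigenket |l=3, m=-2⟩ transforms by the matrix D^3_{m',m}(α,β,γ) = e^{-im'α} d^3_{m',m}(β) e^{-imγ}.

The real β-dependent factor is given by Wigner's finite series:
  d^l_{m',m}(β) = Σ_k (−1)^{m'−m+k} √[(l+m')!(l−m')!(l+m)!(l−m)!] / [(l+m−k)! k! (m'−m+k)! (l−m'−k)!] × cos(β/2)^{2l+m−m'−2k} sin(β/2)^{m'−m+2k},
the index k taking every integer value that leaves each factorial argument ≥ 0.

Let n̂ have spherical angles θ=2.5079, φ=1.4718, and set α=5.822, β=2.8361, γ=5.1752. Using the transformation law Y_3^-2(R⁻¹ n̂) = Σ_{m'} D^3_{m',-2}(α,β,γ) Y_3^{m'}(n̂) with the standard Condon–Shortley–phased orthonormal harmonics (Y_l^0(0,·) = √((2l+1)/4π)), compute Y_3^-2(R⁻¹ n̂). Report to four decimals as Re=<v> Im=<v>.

Re=-0.2342 Im=0.2763

Need the full column D^3_{m',-2} for m'=−3..3 at α=5.822, β=2.8361, γ=5.1752.
cos(β/2)=0.152153, sin(β/2)=0.988357
d^3_{-3,-2}: single k=1 term ⇒ +0.000197;  D = -0.000177+0.000087i
d^3_{-2,-2}: k∈[0..1] ⇒ +0.000012 -0.002618 = -0.002605;  D = +0.002605+0.000008i
d^3_{-1,-2}: k∈[0..1] ⇒ -0.000255 +0.021509 = +0.021254;  D = -0.019002-0.009520i
d^3_{0,-2}: k∈[0..1] ⇒ +0.002868 -0.120998 = -0.118130;  D = +0.071036+0.094385i
d^3_{1,-2}: k∈[0..1] ⇒ -0.021509 +0.453785 = +0.432276;  D = -0.079086-0.424980i
d^3_{2,-2}: k∈[0..1] ⇒ +0.110455 -0.932144 = -0.821688;  D = -0.224863+0.790322i
d^3_{3,-2}: single k=0 term ⇒ -0.351500;  D = -0.236592+0.259955i
Y_3^{m'}(θ=2.5079,φ=1.4718) and Σ D·Y over m':
  (-0.0002+0.0001i)·(-0.0253+0.0828i)  (+0.0026+0.0000i)·(+0.2831+0.0568i)  (-0.0190-0.0095i)·(+0.0425-0.4279i)  (+0.0710+0.0944i)·(-0.0743+0.0000i)  (-0.0791-0.4250i)·(-0.0425-0.4279i)  (-0.2249+0.7903i)·(+0.2831-0.0568i)  (-0.2366+0.2600i)·(+0.0253+0.0828i)
Y_3^-2(R⁻¹ n̂) = -0.234200+0.276263i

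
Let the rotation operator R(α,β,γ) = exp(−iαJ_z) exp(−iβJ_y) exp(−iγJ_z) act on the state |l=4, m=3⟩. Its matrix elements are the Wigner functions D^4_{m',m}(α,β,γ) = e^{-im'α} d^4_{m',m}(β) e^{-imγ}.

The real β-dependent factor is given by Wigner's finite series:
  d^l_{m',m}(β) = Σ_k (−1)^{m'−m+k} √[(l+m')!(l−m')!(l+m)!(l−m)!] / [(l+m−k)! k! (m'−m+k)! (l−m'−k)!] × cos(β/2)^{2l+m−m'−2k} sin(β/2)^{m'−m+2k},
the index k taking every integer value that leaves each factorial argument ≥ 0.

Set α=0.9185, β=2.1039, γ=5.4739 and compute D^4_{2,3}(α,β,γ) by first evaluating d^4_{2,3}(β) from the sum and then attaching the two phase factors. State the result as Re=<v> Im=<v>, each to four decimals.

Re=-0.1631 Im=-0.1094

First d^4_{2,3}(β=2.1039), then the phase factors e^{-i(2)α} and e^{-i(3)γ}:
Half-angle: c=0.495879, s=0.868392. N=√(720·2·5040·1)=2693.993318
The bounds max(0,m−m')=1 and min(l+m,l−m')=2 give 2 terms
  k=1: (−1)^0·2693.9933/(720)·0.4959^7·0.8684^1 = +0.023956
  k=2: (−1)^1·2693.9933/(240)·0.4959^5·0.8684^3 = -0.220399
d^4_{2,3}(2.1039) = +0.023956 -0.220399 = -0.196443
Attach z-rotation phases: D = e^{-i(2)(0.9185)}·(-0.196443)·e^{-i(3)(5.4739)} = -0.163139-0.109433i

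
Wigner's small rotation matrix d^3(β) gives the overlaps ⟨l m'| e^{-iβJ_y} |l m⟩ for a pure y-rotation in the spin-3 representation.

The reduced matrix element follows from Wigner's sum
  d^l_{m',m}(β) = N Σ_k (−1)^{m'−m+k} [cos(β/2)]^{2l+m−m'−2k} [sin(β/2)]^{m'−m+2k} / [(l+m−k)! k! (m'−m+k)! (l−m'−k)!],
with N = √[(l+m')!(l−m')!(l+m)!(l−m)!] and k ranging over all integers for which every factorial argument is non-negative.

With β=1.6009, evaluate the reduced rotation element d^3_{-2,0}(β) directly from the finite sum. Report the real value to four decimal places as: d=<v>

d=-0.0412

d^3_{-2,0}(β=1.6009) via Wigner's sum:
With c≡cos(β/2)=0.696384 and s≡sin(β/2)=0.717670, N=[1·120·6·6]^{1/2}=65.726707
The bounds max(0,m−m')=2 and min(l+m,l−m')=3 give 2 terms
  k=2: (−1)^0·65.7267/(12)·0.6964^4·0.7177^2 = +0.663444
  k=3: (−1)^1·65.7267/(12)·0.6964^2·0.7177^4 = -0.704622
d^3_{-2,0}(1.6009) = +0.663444 -0.704622 = -0.041178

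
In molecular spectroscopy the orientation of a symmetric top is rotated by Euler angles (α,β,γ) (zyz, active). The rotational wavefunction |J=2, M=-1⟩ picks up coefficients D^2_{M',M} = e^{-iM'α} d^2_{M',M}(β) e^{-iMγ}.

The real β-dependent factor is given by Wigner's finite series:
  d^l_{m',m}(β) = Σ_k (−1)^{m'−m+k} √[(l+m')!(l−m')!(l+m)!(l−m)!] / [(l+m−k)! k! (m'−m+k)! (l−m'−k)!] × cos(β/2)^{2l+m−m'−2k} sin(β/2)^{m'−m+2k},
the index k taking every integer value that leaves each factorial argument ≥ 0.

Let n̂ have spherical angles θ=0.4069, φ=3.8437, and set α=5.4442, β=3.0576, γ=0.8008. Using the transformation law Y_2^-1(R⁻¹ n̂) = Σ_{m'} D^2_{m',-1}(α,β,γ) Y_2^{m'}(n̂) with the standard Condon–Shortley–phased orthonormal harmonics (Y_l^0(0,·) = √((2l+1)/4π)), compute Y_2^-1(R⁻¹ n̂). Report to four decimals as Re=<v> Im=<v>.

Re=0.2332 Im=-0.1617

Need the full column D^2_{m',-1} for m'=−2..2 at α=5.4442, β=3.0576, γ=0.8008.
cos(β/2)=0.041984, sin(β/2)=0.999118
d^2_{-2,-1}: single k=1 term ⇒ +0.000148;  D = +0.000095-0.000114i
d^2_{-1,-1}: k∈[0..1] ⇒ +0.000003 -0.005279 = -0.005276;  D = -0.005272+0.000201i
d^2_{0,-1}: k∈[0..1] ⇒ -0.000181 +0.102568 = +0.102386;  D = +0.071275+0.073505i
d^2_{1,-1}: k∈[0..1] ⇒ +0.005279 -0.996478 = -0.991199;  D = +0.068328-0.988841i
d^2_{2,-1}: single k=0 term ⇒ -0.083746;  D = +0.066014-0.051533i
Y_2^{m'}(θ=0.4069,φ=3.8437) and Σ D·Y over m':
  (+0.0001-0.0001i)·(+0.0100-0.0597i)  (-0.0053+0.0002i)·(-0.2144+0.1813i)  (+0.0713+0.0735i)·(+0.4826+0.0000i)  (+0.0683-0.9888i)·(+0.2144+0.1813i)  (+0.0660-0.0515i)·(+0.0100+0.0597i)
Y_2^-1(R⁻¹ n̂) = +0.233183-0.161703i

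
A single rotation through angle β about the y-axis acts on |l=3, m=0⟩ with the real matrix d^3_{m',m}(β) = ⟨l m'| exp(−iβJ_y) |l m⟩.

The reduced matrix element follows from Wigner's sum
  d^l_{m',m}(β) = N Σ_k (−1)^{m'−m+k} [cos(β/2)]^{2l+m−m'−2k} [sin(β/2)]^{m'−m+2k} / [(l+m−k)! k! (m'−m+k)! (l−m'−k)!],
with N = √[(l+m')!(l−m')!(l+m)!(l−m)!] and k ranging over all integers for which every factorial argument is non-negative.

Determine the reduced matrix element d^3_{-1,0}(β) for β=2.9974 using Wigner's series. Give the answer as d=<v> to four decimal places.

d=0.2425

d^3_{-1,0}(β=2.9974) via Wigner's sum:
c=cos(2.9974/2)=0.072034, s=sin(2.9974/2)=0.997402; N=√[2·24·6·6]=41.569219
k∈{1,2,3} keeps every argument non-negative
  k=1: (−1)^0·41.5692/(12)·0.0720^5·0.9974^1 = +0.000007
  k=2: (−1)^1·41.5692/(4)·0.0720^3·0.9974^3 = -0.003854
  k=3: (−1)^2·41.5692/(12)·0.0720^1·0.9974^5 = +0.246308
d^3_{-1,0}(2.9974) = +0.000007 -0.003854 +0.246308 = +0.242461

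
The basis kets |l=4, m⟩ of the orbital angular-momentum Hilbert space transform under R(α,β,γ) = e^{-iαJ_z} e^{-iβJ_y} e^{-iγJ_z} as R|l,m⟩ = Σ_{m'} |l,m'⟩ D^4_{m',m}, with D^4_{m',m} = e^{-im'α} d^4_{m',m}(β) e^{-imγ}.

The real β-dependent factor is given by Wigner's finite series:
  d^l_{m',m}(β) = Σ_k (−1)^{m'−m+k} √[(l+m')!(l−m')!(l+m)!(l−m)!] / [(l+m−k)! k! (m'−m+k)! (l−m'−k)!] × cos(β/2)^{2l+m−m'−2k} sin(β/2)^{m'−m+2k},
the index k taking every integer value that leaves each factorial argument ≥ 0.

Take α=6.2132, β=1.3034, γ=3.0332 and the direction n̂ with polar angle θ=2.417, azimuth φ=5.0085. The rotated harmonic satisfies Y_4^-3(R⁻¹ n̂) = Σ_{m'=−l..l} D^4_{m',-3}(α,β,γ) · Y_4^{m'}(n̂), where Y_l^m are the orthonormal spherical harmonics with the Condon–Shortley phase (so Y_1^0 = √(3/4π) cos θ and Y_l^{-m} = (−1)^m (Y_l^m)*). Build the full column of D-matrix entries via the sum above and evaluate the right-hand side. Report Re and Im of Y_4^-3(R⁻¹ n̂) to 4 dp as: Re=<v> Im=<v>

Need the full column D^4_{m',-3} for m'=−4..4 at α=6.2132, β=1.3034, γ=3.0332.
cos(β/2)=0.795054, sin(β/2)=0.606539
d^4_{-4,-3}: single k=1 term ⇒ +0.344492;  D = -0.283322+0.195968i
d^4_{-3,-3}: k∈[0..1] ⇒ +0.159651 -0.650421 = -0.490770;  D = +0.422160-0.250271i
d^4_{-2,-3}: k∈[0..1] ⇒ -0.455720 +0.795690 = +0.339970;  D = -0.303850+0.152495i
d^4_{-1,-3}: k∈[0..1] ⇒ +0.737508 -0.715385 = +0.022123;  D = -0.020418+0.008517i
d^4_{0,-3}: k∈[0..1] ⇒ -0.838731 +0.488143 = -0.350588;  D = +0.332215-0.112005i
d^4_{1,-3}: k∈[0..1] ⇒ +0.715385 -0.249813 = +0.465572;  D = -0.450494+0.117525i
d^4_{2,-3}: k∈[0..1] ⇒ -0.463093 +0.089840 = -0.373253;  D = +0.366869-0.068735i
d^4_{3,-3}: k∈[0..1] ⇒ +0.220314 -0.018318 = +0.201997;  D = -0.200657+0.023223i
d^4_{4,-3}: single k=0 term ⇒ -0.067913;  D = +0.067843-0.003071i
Y_4^{m'}(θ=2.417,φ=5.0085) and Σ D·Y over m':
  (-0.2833+0.1960i)·(+0.0322-0.0791i)  (+0.4222-0.2503i)·(+0.2118+0.1721i)  (-0.3038+0.1525i)·(-0.3566+0.2399i)  (-0.0204+0.0085i)·(-0.0633-0.2076i)  (+0.3322-0.1120i)·(-0.2981+0.0000i)  (-0.4505+0.1175i)·(+0.0633-0.2076i)  (+0.3669-0.0687i)·(-0.3566-0.2399i)  (-0.2007+0.0232i)·(-0.2118+0.1721i)  (+0.0678-0.0031i)·(+0.0322+0.0791i)
Y_4^-3(R⁻¹ n̂) = +0.004146-0.038527i

Re=0.0041 Im=-0.0385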